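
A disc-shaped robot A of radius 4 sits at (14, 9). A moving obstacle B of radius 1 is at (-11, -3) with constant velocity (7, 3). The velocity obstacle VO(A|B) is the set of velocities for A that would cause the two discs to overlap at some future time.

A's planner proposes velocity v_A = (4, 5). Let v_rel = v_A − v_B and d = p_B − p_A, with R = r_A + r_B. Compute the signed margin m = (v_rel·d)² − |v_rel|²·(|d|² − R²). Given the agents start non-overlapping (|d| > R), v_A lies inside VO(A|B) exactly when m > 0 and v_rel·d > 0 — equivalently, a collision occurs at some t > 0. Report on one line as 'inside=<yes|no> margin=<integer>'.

d = (-25, -12),  |d|² = 769;  R = 4+1 = 5,  c = 769−5² = 744
v_rel = (-3, 2),  |v_rel|² = 13;  v_rel·d = (-3)·(-25) + (2)·(-12) = 51
13·t² − 102·t + 744 = 0  ⇒  m = 51² − 13·744 = -7071
m = -7071 < 0,  v_rel·d = 51 > 0  ⇒  outside

inside=no margin=-7071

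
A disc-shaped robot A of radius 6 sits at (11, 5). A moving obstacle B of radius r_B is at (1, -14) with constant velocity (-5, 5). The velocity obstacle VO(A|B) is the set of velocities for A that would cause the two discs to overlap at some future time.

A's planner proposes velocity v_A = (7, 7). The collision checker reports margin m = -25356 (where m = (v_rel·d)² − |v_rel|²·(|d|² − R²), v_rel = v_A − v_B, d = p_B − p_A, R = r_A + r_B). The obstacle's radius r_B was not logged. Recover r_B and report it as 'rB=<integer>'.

m = -25356
d = (-10, -19);  v_rel = (12, 2),  |v_rel|² = 148
v_rel×d = (12)·(-19) − (2)·(-10) = -208
since m = R²·148 − (-208)²:  R² = (43264 + -25356) / 148 = 121
R = √121 = 11  ⇒  r_B = 11 − 6 = 5

rB=5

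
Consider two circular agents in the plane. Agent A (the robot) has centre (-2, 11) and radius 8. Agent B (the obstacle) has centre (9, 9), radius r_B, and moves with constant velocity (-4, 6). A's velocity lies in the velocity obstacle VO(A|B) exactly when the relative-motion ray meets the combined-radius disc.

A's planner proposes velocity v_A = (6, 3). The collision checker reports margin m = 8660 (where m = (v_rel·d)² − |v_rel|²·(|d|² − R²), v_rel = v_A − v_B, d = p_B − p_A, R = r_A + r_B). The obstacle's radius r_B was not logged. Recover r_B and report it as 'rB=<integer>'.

m = 8660
d = (11, -2);  v_rel = (10, -3),  |v_rel|² = 109
v_rel×d = (10)·(-2) − (-3)·(11) = 13
since m = R²·109 − 13²:  R² = (169 + 8660) / 109 = 81
R = √81 = 9  ⇒  r_B = 9 − 8 = 1

rB=1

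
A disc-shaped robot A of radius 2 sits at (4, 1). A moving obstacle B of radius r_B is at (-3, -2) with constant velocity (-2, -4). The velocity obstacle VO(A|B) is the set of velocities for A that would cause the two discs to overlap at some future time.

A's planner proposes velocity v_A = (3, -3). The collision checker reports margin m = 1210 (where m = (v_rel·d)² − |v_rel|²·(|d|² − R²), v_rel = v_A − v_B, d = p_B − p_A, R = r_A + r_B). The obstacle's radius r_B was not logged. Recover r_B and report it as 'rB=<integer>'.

m = 1210
d = (-7, -3);  v_rel = (5, 1),  |v_rel|² = 26
v_rel×d = (5)·(-3) − (1)·(-7) = -8
since m = R²·26 − (-8)²:  R² = (64 + 1210) / 26 = 49
R = √49 = 7  ⇒  r_B = 7 − 2 = 5

rB=5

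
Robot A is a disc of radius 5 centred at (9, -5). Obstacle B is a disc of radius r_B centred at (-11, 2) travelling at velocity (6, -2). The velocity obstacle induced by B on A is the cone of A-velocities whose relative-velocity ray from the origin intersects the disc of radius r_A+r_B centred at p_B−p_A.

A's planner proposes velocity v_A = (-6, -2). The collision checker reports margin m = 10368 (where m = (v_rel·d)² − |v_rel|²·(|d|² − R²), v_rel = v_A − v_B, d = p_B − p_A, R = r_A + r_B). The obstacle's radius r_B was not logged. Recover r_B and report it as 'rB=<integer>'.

m = 10368
d = (-20, 7);  v_rel = (-12, 0),  |v_rel|² = 144
v_rel×d = (-12)·(7) − (0)·(-20) = -84
since m = R²·144 − (-84)²:  R² = (7056 + 10368) / 144 = 121
R = √121 = 11  ⇒  r_B = 11 − 5 = 6

rB=6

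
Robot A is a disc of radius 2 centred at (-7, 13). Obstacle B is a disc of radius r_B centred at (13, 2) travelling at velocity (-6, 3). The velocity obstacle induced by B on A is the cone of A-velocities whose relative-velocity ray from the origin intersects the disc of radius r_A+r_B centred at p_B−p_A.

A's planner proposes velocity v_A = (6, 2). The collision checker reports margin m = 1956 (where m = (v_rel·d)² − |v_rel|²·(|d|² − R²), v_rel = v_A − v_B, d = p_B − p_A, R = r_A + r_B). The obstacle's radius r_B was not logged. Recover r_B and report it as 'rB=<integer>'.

m = 1956
d = (20, -11);  v_rel = (12, -1),  |v_rel|² = 145
v_rel×d = (12)·(-11) − (-1)·(20) = -112
since m = R²·145 − (-112)²:  R² = (12544 + 1956) / 145 = 100
R = √100 = 10  ⇒  r_B = 10 − 2 = 8

rB=8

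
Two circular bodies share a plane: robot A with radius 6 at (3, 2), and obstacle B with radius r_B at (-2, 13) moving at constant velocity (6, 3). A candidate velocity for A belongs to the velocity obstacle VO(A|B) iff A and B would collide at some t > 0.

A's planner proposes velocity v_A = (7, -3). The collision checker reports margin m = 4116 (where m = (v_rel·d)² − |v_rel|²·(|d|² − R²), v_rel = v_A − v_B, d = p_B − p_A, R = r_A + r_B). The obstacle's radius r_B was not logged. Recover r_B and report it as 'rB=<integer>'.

m = 4116
d = (-5, 11);  v_rel = (1, -6),  |v_rel|² = 37
v_rel×d = (1)·(11) − (-6)·(-5) = -19
since m = R²·37 − (-19)²:  R² = (361 + 4116) / 37 = 121
R = √121 = 11  ⇒  r_B = 11 − 6 = 5

rB=5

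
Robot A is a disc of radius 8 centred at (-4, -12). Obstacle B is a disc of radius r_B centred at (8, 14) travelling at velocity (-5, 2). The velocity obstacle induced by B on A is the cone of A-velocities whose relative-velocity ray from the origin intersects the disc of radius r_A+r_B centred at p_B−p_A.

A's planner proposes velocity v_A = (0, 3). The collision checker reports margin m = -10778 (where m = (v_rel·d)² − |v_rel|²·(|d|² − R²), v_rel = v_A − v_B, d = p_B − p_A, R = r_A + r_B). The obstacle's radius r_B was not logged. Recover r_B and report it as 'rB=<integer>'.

m = -10778
d = (12, 26);  v_rel = (5, 1),  |v_rel|² = 26
v_rel×d = (5)·(26) − (1)·(12) = 118
since m = R²·26 − 118²:  R² = (13924 + -10778) / 26 = 121
R = √121 = 11  ⇒  r_B = 11 − 8 = 3

rB=3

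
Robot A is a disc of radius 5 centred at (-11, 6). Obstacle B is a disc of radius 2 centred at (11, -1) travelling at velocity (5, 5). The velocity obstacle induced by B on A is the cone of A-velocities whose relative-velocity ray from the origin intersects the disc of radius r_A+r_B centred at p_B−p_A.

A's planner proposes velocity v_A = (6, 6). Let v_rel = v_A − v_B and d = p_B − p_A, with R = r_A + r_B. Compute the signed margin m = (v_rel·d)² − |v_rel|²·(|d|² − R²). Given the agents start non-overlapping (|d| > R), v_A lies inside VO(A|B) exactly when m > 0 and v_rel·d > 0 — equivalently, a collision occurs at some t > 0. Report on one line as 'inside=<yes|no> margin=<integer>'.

d = (22, -7),  |d|² = 533;  R = 5+2 = 7,  c = 533−7² = 484
v_rel = (1, 1),  |v_rel|² = 2;  v_rel·d = (1)·(22) + (1)·(-7) = 15
2·t² − 30·t + 484 = 0  ⇒  m = 15² − 2·484 = -743
m = -743 < 0,  v_rel·d = 15 > 0  ⇒  outside

inside=no margin=-743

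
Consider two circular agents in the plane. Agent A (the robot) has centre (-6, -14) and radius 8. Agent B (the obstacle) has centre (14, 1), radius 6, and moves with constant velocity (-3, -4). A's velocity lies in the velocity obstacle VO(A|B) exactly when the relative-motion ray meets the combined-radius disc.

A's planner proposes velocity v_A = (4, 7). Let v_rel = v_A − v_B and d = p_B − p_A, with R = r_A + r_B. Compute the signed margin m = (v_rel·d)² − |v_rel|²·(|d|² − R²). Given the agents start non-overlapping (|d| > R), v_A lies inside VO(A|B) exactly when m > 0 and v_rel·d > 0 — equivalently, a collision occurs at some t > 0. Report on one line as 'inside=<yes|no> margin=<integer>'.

d = (20, 15),  |d|² = 625;  R = 8+6 = 14,  c = 625−14² = 429
v_rel = (7, 11),  |v_rel|² = 170;  v_rel·d = (7)·(20) + (11)·(15) = 305
170·t² − 610·t + 429 = 0  ⇒  m = 305² − 170·429 = 20095
m = 20095 > 0,  v_rel·d = 305 > 0  ⇒  inside

inside=yes margin=20095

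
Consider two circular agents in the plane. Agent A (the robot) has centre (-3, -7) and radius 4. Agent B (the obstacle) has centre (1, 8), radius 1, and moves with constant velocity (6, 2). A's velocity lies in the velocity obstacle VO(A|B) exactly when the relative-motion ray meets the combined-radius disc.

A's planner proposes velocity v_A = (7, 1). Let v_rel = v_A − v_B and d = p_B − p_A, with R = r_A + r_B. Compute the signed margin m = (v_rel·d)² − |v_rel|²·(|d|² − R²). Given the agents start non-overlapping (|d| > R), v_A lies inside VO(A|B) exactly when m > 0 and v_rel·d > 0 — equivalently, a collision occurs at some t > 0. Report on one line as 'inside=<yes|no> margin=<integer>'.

d = (4, 15),  |d|² = 241;  R = 4+1 = 5,  c = 241−5² = 216
v_rel = (1, -1),  |v_rel|² = 2;  v_rel·d = (1)·(4) + (-1)·(15) = -11
2·t² + 22·t + 216 = 0  ⇒  m = (-11)² − 2·216 = -311
m = -311 < 0,  v_rel·d = -11 < 0  ⇒  outside

inside=no margin=-311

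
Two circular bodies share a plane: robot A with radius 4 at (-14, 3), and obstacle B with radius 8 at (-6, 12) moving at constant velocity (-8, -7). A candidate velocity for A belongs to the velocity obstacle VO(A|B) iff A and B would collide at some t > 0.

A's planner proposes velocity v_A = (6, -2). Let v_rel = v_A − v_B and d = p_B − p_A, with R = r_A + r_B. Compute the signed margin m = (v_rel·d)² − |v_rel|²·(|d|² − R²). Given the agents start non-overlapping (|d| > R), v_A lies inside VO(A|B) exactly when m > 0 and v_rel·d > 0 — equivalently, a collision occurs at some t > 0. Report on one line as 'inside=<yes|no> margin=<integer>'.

d = (8, 9),  |d|² = 145;  R = 4+8 = 12,  c = 145−12² = 1
v_rel = (14, 5),  |v_rel|² = 221;  v_rel·d = (14)·(8) + (5)·(9) = 157
221·t² − 314·t + 1 = 0  ⇒  m = 157² − 221·1 = 24428
m = 24428 > 0,  v_rel·d = 157 > 0  ⇒  inside

inside=yes margin=24428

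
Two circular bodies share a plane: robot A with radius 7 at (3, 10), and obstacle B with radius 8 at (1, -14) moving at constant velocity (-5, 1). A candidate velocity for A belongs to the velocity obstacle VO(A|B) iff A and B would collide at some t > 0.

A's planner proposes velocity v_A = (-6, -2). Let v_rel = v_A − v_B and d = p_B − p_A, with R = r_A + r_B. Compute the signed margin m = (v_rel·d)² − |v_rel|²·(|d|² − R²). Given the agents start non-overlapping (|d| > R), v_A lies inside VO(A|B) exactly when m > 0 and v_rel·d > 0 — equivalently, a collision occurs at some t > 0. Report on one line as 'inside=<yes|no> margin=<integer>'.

d = (-2, -24),  |d|² = 580;  R = 7+8 = 15,  c = 580−15² = 355
v_rel = (-1, -3),  |v_rel|² = 10;  v_rel·d = (-1)·(-2) + (-3)·(-24) = 74
10·t² − 148·t + 355 = 0  ⇒  m = 74² − 10·355 = 1926
m = 1926 > 0,  v_rel·d = 74 > 0  ⇒  inside

inside=yes margin=1926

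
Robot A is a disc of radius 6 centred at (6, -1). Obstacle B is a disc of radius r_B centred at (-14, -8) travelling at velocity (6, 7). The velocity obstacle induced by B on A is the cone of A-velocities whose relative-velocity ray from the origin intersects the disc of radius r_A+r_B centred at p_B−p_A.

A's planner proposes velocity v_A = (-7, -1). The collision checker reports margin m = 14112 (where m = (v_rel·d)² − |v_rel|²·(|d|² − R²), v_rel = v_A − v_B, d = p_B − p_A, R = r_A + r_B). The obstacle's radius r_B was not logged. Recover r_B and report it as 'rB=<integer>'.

m = 14112
d = (-20, -7);  v_rel = (-13, -8),  |v_rel|² = 233
v_rel×d = (-13)·(-7) − (-8)·(-20) = -69
since m = R²·233 − (-69)²:  R² = (4761 + 14112) / 233 = 81
R = √81 = 9  ⇒  r_B = 9 − 6 = 3

rB=3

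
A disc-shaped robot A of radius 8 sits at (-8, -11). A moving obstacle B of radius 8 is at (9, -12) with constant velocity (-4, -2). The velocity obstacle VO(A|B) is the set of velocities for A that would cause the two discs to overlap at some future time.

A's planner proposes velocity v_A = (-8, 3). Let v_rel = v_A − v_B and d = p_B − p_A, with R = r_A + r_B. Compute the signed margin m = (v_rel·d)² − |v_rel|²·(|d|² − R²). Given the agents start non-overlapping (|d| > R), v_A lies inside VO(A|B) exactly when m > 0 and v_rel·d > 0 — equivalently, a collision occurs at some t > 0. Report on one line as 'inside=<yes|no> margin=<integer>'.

d = (17, -1),  |d|² = 290;  R = 8+8 = 16,  c = 290−16² = 34
v_rel = (-4, 5),  |v_rel|² = 41;  v_rel·d = (-4)·(17) + (5)·(-1) = -73
41·t² + 146·t + 34 = 0  ⇒  m = (-73)² − 41·34 = 3935
m = 3935 > 0,  v_rel·d = -73 < 0  ⇒  outside

inside=no margin=3935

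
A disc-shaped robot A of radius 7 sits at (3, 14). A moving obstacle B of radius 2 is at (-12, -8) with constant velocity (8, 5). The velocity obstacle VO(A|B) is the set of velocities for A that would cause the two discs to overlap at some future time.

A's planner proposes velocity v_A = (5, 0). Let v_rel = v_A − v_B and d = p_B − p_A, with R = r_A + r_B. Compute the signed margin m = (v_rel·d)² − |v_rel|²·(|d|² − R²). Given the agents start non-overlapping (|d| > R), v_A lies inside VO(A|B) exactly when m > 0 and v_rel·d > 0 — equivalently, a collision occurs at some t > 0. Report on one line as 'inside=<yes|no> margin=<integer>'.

d = (-15, -22),  |d|² = 709;  R = 7+2 = 9,  c = 709−9² = 628
v_rel = (-3, -5),  |v_rel|² = 34;  v_rel·d = (-3)·(-15) + (-5)·(-22) = 155
34·t² − 310·t + 628 = 0  ⇒  m = 155² − 34·628 = 2673
m = 2673 > 0,  v_rel·d = 155 > 0  ⇒  inside

inside=yes margin=2673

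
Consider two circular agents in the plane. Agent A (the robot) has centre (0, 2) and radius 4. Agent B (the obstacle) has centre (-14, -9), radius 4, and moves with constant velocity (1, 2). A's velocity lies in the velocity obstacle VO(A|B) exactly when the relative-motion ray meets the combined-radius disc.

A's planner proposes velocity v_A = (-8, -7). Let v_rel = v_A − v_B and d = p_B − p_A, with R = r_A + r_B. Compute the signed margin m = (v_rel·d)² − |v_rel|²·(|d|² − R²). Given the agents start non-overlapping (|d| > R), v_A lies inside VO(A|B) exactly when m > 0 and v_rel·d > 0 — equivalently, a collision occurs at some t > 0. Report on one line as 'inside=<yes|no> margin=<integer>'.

d = (-14, -11),  |d|² = 317;  R = 4+4 = 8,  c = 317−8² = 253
v_rel = (-9, -9),  |v_rel|² = 162;  v_rel·d = (-9)·(-14) + (-9)·(-11) = 225
162·t² − 450·t + 253 = 0  ⇒  m = 225² − 162·253 = 9639
m = 9639 > 0,  v_rel·d = 225 > 0  ⇒  inside

inside=yes margin=9639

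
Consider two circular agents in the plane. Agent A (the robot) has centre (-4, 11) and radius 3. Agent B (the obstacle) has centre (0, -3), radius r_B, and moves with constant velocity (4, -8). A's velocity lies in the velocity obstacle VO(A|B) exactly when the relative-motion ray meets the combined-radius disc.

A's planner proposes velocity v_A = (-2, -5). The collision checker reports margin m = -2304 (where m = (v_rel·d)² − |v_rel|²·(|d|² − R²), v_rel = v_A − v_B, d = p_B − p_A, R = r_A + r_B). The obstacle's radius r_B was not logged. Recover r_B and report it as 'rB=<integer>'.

m = -2304
d = (4, -14);  v_rel = (-6, 3),  |v_rel|² = 45
v_rel×d = (-6)·(-14) − (3)·(4) = 72
since m = R²·45 − 72²:  R² = (5184 + -2304) / 45 = 64
R = √64 = 8  ⇒  r_B = 8 − 3 = 5

rB=5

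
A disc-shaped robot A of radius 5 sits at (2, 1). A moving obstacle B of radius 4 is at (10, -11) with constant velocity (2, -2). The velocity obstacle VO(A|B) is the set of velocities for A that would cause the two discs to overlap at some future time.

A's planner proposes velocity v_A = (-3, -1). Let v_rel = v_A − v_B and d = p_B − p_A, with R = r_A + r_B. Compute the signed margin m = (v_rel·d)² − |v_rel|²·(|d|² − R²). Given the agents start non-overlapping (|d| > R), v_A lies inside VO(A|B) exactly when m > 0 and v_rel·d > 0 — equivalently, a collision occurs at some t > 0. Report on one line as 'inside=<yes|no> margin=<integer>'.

d = (8, -12),  |d|² = 208;  R = 5+4 = 9,  c = 208−9² = 127
v_rel = (-5, 1),  |v_rel|² = 26;  v_rel·d = (-5)·(8) + (1)·(-12) = -52
26·t² + 104·t + 127 = 0  ⇒  m = (-52)² − 26·127 = -598
m = -598 < 0,  v_rel·d = -52 < 0  ⇒  outside

inside=no margin=-598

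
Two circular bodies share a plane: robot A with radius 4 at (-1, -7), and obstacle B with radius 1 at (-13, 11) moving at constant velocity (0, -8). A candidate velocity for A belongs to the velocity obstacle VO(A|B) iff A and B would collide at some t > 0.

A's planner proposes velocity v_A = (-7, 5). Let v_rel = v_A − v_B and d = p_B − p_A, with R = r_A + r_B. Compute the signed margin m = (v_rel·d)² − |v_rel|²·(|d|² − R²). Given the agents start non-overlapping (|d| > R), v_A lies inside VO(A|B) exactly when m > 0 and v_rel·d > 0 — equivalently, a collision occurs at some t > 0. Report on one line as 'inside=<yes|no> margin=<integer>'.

d = (-12, 18),  |d|² = 468;  R = 4+1 = 5,  c = 468−5² = 443
v_rel = (-7, 13),  |v_rel|² = 218;  v_rel·d = (-7)·(-12) + (13)·(18) = 318
218·t² − 636·t + 443 = 0  ⇒  m = 318² − 218·443 = 4550
m = 4550 > 0,  v_rel·d = 318 > 0  ⇒  inside

inside=yes margin=4550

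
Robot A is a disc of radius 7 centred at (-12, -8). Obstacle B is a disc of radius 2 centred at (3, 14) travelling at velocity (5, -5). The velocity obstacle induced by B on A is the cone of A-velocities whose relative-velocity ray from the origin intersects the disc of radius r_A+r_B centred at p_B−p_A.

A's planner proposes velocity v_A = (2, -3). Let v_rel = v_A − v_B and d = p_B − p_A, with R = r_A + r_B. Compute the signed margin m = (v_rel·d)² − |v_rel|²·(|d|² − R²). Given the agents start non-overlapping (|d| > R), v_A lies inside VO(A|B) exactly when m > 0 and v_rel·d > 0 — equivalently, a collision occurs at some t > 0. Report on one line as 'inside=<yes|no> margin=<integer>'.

d = (15, 22),  |d|² = 709;  R = 7+2 = 9,  c = 709−9² = 628
v_rel = (-3, 2),  |v_rel|² = 13;  v_rel·d = (-3)·(15) + (2)·(22) = -1
13·t² + 2·t + 628 = 0  ⇒  m = (-1)² − 13·628 = -8163
m = -8163 < 0,  v_rel·d = -1 < 0  ⇒  outside

inside=no margin=-8163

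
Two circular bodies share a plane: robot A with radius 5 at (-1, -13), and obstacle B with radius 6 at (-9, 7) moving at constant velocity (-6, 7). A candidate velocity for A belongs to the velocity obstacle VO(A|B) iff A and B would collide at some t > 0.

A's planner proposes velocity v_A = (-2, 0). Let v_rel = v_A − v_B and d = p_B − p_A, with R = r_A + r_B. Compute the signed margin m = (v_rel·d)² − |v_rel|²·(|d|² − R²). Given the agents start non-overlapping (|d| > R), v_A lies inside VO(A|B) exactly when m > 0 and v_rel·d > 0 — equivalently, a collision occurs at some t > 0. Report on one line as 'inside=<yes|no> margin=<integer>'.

d = (-8, 20),  |d|² = 464;  R = 5+6 = 11,  c = 464−11² = 343
v_rel = (4, -7),  |v_rel|² = 65;  v_rel·d = (4)·(-8) + (-7)·(20) = -172
65·t² + 344·t + 343 = 0  ⇒  m = (-172)² − 65·343 = 7289
m = 7289 > 0,  v_rel·d = -172 < 0  ⇒  outside

inside=no margin=7289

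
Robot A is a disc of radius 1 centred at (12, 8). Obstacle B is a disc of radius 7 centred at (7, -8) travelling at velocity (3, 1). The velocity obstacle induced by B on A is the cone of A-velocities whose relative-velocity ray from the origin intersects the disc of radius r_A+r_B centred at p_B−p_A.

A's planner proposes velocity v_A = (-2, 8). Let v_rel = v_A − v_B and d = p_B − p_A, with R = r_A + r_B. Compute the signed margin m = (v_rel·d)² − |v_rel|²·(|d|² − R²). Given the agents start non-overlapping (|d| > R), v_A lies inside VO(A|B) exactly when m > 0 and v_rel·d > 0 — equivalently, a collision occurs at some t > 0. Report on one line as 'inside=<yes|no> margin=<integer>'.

d = (-5, -16),  |d|² = 281;  R = 1+7 = 8,  c = 281−8² = 217
v_rel = (-5, 7),  |v_rel|² = 74;  v_rel·d = (-5)·(-5) + (7)·(-16) = -87
74·t² + 174·t + 217 = 0  ⇒  m = (-87)² − 74·217 = -8489
m = -8489 < 0,  v_rel·d = -87 < 0  ⇒  outside

inside=no margin=-8489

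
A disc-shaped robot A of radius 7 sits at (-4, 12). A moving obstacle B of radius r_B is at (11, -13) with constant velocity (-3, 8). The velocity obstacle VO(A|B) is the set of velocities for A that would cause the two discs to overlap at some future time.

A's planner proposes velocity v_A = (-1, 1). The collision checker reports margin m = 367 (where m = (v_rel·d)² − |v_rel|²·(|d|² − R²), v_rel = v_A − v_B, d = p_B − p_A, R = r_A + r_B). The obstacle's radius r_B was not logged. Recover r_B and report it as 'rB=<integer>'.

m = 367
d = (15, -25);  v_rel = (2, -7),  |v_rel|² = 53
v_rel×d = (2)·(-25) − (-7)·(15) = 55
since m = R²·53 − 55²:  R² = (3025 + 367) / 53 = 64
R = √64 = 8  ⇒  r_B = 8 − 7 = 1

rB=1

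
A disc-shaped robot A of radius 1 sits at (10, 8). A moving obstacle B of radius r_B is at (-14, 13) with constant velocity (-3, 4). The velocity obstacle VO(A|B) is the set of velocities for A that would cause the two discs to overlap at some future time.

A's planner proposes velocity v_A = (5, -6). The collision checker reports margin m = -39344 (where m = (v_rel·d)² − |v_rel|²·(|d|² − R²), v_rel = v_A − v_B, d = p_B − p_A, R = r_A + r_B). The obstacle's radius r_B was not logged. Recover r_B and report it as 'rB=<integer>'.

m = -39344
d = (-24, 5);  v_rel = (8, -10),  |v_rel|² = 164
v_rel×d = (8)·(5) − (-10)·(-24) = -200
since m = R²·164 − (-200)²:  R² = (40000 + -39344) / 164 = 4
R = √4 = 2  ⇒  r_B = 2 − 1 = 1

rB=1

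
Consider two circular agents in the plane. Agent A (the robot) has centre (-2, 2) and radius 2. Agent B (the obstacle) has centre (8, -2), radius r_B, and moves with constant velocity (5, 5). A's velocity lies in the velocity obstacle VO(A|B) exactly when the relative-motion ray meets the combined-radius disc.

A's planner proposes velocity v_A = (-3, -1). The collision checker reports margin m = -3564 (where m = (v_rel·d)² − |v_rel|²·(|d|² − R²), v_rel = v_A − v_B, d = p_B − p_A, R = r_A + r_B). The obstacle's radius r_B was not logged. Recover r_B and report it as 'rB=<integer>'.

m = -3564
d = (10, -4);  v_rel = (-8, -6),  |v_rel|² = 100
v_rel×d = (-8)·(-4) − (-6)·(10) = 92
since m = R²·100 − 92²:  R² = (8464 + -3564) / 100 = 49
R = √49 = 7  ⇒  r_B = 7 − 2 = 5

rB=5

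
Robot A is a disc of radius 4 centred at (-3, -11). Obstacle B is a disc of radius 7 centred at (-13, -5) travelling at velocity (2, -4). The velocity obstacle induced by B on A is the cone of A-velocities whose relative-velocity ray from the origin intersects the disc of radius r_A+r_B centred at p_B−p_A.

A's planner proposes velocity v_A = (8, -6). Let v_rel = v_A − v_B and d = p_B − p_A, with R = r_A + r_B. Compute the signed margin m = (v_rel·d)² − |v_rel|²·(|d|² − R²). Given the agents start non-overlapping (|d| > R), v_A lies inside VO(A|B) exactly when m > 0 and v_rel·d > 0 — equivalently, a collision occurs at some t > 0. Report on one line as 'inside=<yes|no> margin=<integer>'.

d = (-10, 6),  |d|² = 136;  R = 4+7 = 11,  c = 136−11² = 15
v_rel = (6, -2),  |v_rel|² = 40;  v_rel·d = (6)·(-10) + (-2)·(6) = -72
40·t² + 144·t + 15 = 0  ⇒  m = (-72)² − 40·15 = 4584
m = 4584 > 0,  v_rel·d = -72 < 0  ⇒  outside

inside=no margin=4584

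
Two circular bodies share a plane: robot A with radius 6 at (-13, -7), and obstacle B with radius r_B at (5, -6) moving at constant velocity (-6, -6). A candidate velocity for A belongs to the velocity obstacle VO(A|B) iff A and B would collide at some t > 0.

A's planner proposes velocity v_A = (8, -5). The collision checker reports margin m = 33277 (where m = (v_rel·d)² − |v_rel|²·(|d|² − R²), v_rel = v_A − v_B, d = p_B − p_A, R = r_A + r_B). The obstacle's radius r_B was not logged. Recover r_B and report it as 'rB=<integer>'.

m = 33277
d = (18, 1);  v_rel = (14, 1),  |v_rel|² = 197
v_rel×d = (14)·(1) − (1)·(18) = -4
since m = R²·197 − (-4)²:  R² = (16 + 33277) / 197 = 169
R = √169 = 13  ⇒  r_B = 13 − 6 = 7

rB=7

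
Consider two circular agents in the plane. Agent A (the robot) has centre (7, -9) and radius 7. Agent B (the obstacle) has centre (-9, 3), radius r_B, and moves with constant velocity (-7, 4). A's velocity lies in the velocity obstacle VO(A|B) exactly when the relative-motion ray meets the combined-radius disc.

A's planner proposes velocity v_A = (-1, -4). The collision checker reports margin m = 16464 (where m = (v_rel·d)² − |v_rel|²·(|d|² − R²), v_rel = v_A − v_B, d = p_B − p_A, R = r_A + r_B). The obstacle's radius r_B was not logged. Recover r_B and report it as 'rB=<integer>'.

m = 16464
d = (-16, 12);  v_rel = (6, -8),  |v_rel|² = 100
v_rel×d = (6)·(12) − (-8)·(-16) = -56
since m = R²·100 − (-56)²:  R² = (3136 + 16464) / 100 = 196
R = √196 = 14  ⇒  r_B = 14 − 7 = 7

rB=7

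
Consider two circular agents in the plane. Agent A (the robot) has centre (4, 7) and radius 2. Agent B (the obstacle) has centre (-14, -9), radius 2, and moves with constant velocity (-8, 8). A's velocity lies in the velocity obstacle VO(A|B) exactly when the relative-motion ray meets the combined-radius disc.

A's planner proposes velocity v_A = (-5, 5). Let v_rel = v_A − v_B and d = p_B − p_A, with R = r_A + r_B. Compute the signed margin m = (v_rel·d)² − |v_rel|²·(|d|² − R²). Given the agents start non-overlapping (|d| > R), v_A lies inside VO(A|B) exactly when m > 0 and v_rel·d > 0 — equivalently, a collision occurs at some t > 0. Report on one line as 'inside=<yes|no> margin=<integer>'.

d = (-18, -16),  |d|² = 580;  R = 2+2 = 4,  c = 580−4² = 564
v_rel = (3, -3),  |v_rel|² = 18;  v_rel·d = (3)·(-18) + (-3)·(-16) = -6
18·t² + 12·t + 564 = 0  ⇒  m = (-6)² − 18·564 = -10116
m = -10116 < 0,  v_rel·d = -6 < 0  ⇒  outside

inside=no margin=-10116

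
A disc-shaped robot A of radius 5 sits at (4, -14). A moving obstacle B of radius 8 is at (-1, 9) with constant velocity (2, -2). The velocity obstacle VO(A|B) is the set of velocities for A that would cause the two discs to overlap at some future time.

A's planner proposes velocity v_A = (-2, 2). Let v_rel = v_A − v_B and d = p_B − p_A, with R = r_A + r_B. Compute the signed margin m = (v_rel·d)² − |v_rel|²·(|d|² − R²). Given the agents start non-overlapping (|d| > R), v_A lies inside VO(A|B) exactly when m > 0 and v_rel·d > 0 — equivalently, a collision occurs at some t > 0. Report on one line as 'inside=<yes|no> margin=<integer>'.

d = (-5, 23),  |d|² = 554;  R = 5+8 = 13,  c = 554−13² = 385
v_rel = (-4, 4),  |v_rel|² = 32;  v_rel·d = (-4)·(-5) + (4)·(23) = 112
32·t² − 224·t + 385 = 0  ⇒  m = 112² − 32·385 = 224
m = 224 > 0,  v_rel·d = 112 > 0  ⇒  inside

inside=yes margin=224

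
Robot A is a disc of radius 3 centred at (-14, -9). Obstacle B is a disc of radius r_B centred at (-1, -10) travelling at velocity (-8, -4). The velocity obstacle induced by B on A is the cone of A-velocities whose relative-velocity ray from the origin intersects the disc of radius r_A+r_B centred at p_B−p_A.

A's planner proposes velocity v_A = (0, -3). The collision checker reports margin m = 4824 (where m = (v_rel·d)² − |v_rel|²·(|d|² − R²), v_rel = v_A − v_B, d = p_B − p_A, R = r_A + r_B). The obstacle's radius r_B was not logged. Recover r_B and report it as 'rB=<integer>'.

m = 4824
d = (13, -1);  v_rel = (8, 1),  |v_rel|² = 65
v_rel×d = (8)·(-1) − (1)·(13) = -21
since m = R²·65 − (-21)²:  R² = (441 + 4824) / 65 = 81
R = √81 = 9  ⇒  r_B = 9 − 3 = 6

rB=6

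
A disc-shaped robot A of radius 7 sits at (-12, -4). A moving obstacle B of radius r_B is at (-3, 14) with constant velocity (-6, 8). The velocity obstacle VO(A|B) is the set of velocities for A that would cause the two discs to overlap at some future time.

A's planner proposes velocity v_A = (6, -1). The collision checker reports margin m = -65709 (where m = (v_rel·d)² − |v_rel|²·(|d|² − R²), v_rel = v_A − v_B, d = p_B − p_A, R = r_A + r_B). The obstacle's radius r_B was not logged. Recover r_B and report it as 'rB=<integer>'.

m = -65709
d = (9, 18);  v_rel = (12, -9),  |v_rel|² = 225
v_rel×d = (12)·(18) − (-9)·(9) = 297
since m = R²·225 − 297²:  R² = (88209 + -65709) / 225 = 100
R = √100 = 10  ⇒  r_B = 10 − 7 = 3

rB=3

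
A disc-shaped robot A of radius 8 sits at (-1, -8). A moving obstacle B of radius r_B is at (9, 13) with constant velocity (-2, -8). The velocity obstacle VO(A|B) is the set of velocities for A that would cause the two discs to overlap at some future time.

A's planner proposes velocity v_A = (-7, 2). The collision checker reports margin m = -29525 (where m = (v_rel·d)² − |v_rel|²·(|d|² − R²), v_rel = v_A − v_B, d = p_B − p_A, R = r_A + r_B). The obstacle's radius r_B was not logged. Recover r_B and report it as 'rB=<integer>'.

m = -29525
d = (10, 21);  v_rel = (-5, 10),  |v_rel|² = 125
v_rel×d = (-5)·(21) − (10)·(10) = -205
since m = R²·125 − (-205)²:  R² = (42025 + -29525) / 125 = 100
R = √100 = 10  ⇒  r_B = 10 − 8 = 2

rB=2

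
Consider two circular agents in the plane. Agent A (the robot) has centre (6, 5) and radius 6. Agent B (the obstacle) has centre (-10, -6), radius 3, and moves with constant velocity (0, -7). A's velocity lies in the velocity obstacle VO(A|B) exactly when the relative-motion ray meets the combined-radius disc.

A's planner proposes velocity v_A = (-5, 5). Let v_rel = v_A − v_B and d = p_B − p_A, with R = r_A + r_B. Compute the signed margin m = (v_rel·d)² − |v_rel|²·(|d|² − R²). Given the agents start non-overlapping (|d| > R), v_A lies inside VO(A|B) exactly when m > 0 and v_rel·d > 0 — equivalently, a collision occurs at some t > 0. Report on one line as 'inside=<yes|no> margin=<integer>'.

d = (-16, -11),  |d|² = 377;  R = 6+3 = 9,  c = 377−9² = 296
v_rel = (-5, 12),  |v_rel|² = 169;  v_rel·d = (-5)·(-16) + (12)·(-11) = -52
169·t² + 104·t + 296 = 0  ⇒  m = (-52)² − 169·296 = -47320
m = -47320 < 0,  v_rel·d = -52 < 0  ⇒  outside

inside=no margin=-47320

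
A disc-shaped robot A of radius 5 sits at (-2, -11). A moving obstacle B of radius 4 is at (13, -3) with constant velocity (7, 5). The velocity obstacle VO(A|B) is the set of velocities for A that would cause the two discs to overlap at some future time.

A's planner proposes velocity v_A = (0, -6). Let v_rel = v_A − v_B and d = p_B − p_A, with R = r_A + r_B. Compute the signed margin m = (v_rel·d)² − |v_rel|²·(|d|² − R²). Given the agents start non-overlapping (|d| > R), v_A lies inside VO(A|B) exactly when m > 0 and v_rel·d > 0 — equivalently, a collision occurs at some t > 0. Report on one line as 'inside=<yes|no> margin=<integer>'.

d = (15, 8),  |d|² = 289;  R = 5+4 = 9,  c = 289−9² = 208
v_rel = (-7, -11),  |v_rel|² = 170;  v_rel·d = (-7)·(15) + (-11)·(8) = -193
170·t² + 386·t + 208 = 0  ⇒  m = (-193)² − 170·208 = 1889
m = 1889 > 0,  v_rel·d = -193 < 0  ⇒  outside

inside=no margin=1889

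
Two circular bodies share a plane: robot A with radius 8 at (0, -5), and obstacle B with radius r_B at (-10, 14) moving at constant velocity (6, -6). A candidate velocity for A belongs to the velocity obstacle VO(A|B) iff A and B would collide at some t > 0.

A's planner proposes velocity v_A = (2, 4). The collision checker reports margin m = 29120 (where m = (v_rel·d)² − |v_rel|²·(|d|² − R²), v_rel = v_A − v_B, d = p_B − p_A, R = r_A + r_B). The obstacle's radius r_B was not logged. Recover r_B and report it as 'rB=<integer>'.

m = 29120
d = (-10, 19);  v_rel = (-4, 10),  |v_rel|² = 116
v_rel×d = (-4)·(19) − (10)·(-10) = 24
since m = R²·116 − 24²:  R² = (576 + 29120) / 116 = 256
R = √256 = 16  ⇒  r_B = 16 − 8 = 8

rB=8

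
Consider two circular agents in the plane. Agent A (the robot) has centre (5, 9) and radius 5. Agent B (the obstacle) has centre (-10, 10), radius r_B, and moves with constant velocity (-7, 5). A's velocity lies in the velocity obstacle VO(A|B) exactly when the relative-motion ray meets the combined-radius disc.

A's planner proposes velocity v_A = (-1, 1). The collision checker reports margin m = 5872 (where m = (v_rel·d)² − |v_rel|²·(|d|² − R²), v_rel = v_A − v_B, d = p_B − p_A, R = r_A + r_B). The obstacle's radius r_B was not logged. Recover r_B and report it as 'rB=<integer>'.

m = 5872
d = (-15, 1);  v_rel = (6, -4),  |v_rel|² = 52
v_rel×d = (6)·(1) − (-4)·(-15) = -54
since m = R²·52 − (-54)²:  R² = (2916 + 5872) / 52 = 169
R = √169 = 13  ⇒  r_B = 13 − 5 = 8

rB=8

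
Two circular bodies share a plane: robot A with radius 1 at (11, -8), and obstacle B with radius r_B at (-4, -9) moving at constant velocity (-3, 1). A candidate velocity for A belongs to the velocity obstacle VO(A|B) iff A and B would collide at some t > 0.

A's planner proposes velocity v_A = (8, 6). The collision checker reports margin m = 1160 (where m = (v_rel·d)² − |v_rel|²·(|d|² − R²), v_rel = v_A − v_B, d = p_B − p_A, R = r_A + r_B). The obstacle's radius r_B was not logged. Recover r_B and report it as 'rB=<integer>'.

m = 1160
d = (-15, -1);  v_rel = (11, 5),  |v_rel|² = 146
v_rel×d = (11)·(-1) − (5)·(-15) = 64
since m = R²·146 − 64²:  R² = (4096 + 1160) / 146 = 36
R = √36 = 6  ⇒  r_B = 6 − 1 = 5

rB=5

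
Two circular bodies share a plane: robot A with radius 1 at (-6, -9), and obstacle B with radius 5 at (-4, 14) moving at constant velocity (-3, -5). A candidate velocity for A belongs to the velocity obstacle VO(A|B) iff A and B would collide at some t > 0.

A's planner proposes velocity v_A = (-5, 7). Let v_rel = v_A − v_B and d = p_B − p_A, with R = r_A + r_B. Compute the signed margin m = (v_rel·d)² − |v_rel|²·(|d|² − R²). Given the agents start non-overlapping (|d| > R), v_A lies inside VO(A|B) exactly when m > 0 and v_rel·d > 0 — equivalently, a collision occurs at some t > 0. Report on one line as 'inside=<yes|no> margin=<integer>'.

d = (2, 23),  |d|² = 533;  R = 1+5 = 6,  c = 533−6² = 497
v_rel = (-2, 12),  |v_rel|² = 148;  v_rel·d = (-2)·(2) + (12)·(23) = 272
148·t² − 544·t + 497 = 0  ⇒  m = 272² − 148·497 = 428
m = 428 > 0,  v_rel·d = 272 > 0  ⇒  inside

inside=yes margin=428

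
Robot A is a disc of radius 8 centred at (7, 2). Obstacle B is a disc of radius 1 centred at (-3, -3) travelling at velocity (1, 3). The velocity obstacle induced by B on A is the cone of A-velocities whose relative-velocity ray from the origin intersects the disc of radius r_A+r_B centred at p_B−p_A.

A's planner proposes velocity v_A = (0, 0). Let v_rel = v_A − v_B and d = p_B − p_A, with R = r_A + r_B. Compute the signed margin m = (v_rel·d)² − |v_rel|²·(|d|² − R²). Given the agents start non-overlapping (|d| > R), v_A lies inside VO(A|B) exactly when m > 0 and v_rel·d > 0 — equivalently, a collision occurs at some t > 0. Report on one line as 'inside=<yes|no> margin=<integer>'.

d = (-10, -5),  |d|² = 125;  R = 8+1 = 9,  c = 125−9² = 44
v_rel = (-1, -3),  |v_rel|² = 10;  v_rel·d = (-1)·(-10) + (-3)·(-5) = 25
10·t² − 50·t + 44 = 0  ⇒  m = 25² − 10·44 = 185
m = 185 > 0,  v_rel·d = 25 > 0  ⇒  inside

inside=yes margin=185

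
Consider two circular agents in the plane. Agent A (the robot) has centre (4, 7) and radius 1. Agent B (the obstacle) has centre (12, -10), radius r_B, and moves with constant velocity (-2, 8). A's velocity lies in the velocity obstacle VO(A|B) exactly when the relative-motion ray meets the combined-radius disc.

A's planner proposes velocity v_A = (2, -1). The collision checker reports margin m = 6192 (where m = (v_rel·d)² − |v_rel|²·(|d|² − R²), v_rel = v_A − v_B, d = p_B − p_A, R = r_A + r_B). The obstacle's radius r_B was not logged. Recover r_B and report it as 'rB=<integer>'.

m = 6192
d = (8, -17);  v_rel = (4, -9),  |v_rel|² = 97
v_rel×d = (4)·(-17) − (-9)·(8) = 4
since m = R²·97 − 4²:  R² = (16 + 6192) / 97 = 64
R = √64 = 8  ⇒  r_B = 8 − 1 = 7

rB=7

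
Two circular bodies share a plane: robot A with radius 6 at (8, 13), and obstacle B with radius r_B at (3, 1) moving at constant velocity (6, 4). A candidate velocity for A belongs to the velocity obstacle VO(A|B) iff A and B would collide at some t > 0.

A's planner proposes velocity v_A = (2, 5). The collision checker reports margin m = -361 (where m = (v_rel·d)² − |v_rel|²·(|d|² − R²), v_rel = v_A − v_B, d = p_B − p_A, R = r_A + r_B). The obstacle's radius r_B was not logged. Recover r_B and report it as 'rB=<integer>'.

m = -361
d = (-5, -12);  v_rel = (-4, 1),  |v_rel|² = 17
v_rel×d = (-4)·(-12) − (1)·(-5) = 53
since m = R²·17 − 53²:  R² = (2809 + -361) / 17 = 144
R = √144 = 12  ⇒  r_B = 12 − 6 = 6

rB=6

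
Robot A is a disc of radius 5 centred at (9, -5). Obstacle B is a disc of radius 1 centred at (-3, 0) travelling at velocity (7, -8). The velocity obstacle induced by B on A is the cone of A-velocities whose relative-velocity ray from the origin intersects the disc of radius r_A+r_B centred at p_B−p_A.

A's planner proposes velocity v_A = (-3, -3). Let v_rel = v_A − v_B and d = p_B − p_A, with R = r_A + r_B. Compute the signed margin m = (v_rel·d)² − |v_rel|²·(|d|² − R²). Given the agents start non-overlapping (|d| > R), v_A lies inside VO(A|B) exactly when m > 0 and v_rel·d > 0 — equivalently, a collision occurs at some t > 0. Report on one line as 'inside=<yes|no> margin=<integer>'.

d = (-12, 5),  |d|² = 169;  R = 5+1 = 6,  c = 169−6² = 133
v_rel = (-10, 5),  |v_rel|² = 125;  v_rel·d = (-10)·(-12) + (5)·(5) = 145
125·t² − 290·t + 133 = 0  ⇒  m = 145² − 125·133 = 4400
m = 4400 > 0,  v_rel·d = 145 > 0  ⇒  inside

inside=yes margin=4400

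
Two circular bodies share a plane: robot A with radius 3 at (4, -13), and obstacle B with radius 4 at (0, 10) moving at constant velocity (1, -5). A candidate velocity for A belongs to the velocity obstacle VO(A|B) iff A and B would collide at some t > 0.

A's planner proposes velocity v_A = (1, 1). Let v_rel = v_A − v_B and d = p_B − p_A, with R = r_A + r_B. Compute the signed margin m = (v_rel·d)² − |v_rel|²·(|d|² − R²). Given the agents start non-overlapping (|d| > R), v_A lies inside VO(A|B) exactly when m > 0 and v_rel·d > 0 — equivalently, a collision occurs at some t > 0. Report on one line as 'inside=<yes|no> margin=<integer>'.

d = (-4, 23),  |d|² = 545;  R = 3+4 = 7,  c = 545−7² = 496
v_rel = (0, 6),  |v_rel|² = 36;  v_rel·d = (0)·(-4) + (6)·(23) = 138
36·t² − 276·t + 496 = 0  ⇒  m = 138² − 36·496 = 1188
m = 1188 > 0,  v_rel·d = 138 > 0  ⇒  inside

inside=yes margin=1188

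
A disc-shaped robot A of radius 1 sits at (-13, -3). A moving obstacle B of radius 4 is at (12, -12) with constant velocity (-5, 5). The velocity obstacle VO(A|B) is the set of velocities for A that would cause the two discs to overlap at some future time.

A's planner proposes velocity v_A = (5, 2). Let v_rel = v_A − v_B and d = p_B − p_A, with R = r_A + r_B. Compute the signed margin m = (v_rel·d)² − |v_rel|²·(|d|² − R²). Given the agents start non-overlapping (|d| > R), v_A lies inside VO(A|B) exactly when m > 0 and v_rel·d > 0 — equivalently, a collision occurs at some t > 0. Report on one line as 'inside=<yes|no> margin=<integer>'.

d = (25, -9),  |d|² = 706;  R = 1+4 = 5,  c = 706−5² = 681
v_rel = (10, -3),  |v_rel|² = 109;  v_rel·d = (10)·(25) + (-3)·(-9) = 277
109·t² − 554·t + 681 = 0  ⇒  m = 277² − 109·681 = 2500
m = 2500 > 0,  v_rel·d = 277 > 0  ⇒  inside

inside=yes margin=2500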